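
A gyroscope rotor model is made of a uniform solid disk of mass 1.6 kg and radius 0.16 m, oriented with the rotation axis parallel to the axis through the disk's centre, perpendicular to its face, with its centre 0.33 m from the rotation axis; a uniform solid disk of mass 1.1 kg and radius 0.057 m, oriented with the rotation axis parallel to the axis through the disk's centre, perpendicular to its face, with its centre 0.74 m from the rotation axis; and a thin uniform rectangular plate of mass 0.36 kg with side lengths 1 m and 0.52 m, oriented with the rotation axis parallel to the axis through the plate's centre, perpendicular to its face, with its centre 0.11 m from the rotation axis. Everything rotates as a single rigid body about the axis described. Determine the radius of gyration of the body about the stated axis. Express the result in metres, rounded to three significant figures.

0.524

Solid disk: I_cm = (1/2)MR² = (1/2)(1.6)(0.16)² = 0.02048 kg·m²; centre at d = 0.33 m, so the parallel axis theorem gives I = 0.02048 + (1.6)(0.33)² = 0.19472 kg·m².
Solid disk: I_cm = (1/2)MR² = (1/2)(1.1)(0.057)² = 0.001787 kg·m²; centre at d = 0.74 m, so the parallel axis theorem gives I = 0.001787 + (1.1)(0.74)² = 0.60415 kg·m².
Rectangular plate: I_cm = (1/12)M(a²+b²) = (1/12)(0.36)[(1)² + (0.52)²] = 0.038112 kg·m²; centre at d = 0.11 m, so the parallel axis theorem gives I = 0.038112 + (0.36)(0.11)² = 0.042468 kg·m².
Total I = 0.84133 kg·m²; total mass M = 3.06 kg.
k = √(I/M) = √(0.84133/3.06) = 0.52435 m.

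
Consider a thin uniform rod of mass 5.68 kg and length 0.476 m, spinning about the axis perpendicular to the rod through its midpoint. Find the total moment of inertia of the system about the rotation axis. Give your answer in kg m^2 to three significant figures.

0.107

I_cm = (1/12)ML² = (1/12)(5.68)(0.476)² = 0.10725 kg m^2; axis through the centre, so I = 0.10725 kg m^2.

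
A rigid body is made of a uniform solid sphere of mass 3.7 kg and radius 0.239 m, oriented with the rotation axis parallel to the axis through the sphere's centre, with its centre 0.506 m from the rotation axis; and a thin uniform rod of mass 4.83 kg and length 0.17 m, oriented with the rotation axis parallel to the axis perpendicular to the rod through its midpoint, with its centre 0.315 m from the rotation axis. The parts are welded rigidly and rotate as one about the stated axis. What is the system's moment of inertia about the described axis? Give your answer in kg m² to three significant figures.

Solid sphere: I_cm = (2/5)MR² = (2/5)(3.7)(0.239)² = 0.084539 kg m²; centre at d = 0.506 m, so I = I_cm + Md² gives I = 0.084539 + (3.7)(0.506)² = 1.0319 kg m².
Thin rod: I_cm = (1/12)ML² = (1/12)(4.83)(0.17)² = 0.011632 kg m²; centre at d = 0.315 m, so I = I_cm + Md² gives I = 0.011632 + (4.83)(0.315)² = 0.49089 kg m².
Total I = 1.0319 + 0.49089 = 1.5228 kg m².

1.52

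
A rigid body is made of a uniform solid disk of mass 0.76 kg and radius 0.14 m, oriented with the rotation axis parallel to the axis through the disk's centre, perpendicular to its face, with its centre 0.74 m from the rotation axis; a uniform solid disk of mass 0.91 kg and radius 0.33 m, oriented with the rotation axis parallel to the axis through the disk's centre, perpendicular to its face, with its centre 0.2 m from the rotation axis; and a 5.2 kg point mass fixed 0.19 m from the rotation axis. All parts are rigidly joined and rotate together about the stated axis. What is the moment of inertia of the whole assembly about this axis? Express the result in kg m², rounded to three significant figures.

0.697

Solid disk: I_cm = (1/2)MR² = (1/2)(0.76)(0.14)² = 0.007448 kg m²; centre at d = 0.74 m, so the parallel axis theorem gives I = 0.007448 + (0.76)(0.74)² = 0.42362 kg m².
Solid disk: I_cm = (1/2)MR² = (1/2)(0.91)(0.33)² = 0.04955 kg m²; centre at d = 0.2 m, so the parallel axis theorem gives I = 0.04955 + (0.91)(0.2)² = 0.08595 kg m².
Point mass: I_cm = 0; centre at d = 0.19 m, so the parallel axis theorem gives I = 0 + (5.2)(0.19)² = 0.18772 kg m².
Total I = 0.42362 + 0.08595 + 0.18772 = 0.69729 kg m².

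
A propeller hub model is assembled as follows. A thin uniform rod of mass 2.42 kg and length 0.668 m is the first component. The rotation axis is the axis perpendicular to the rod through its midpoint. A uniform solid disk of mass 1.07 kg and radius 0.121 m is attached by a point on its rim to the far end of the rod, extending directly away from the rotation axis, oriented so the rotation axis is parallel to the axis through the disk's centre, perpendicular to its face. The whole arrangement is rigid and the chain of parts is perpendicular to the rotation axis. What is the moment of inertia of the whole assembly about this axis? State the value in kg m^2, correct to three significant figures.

0.319

Thin rod: I_cm = (1/12)ML² = (1/12)(2.42)(0.668)² = 0.089989 kg m^2; axis through the centre, so I = 0.089989 kg m^2.
Solid disk: I_cm = (1/2)MR² = (1/2)(1.07)(0.121)² = 0.0078329 kg m^2; centre at d = 0.334 + 0.121 = 0.455 m, so I = I_cm + Md² gives I = 0.0078329 + (1.07)(0.455)² = 0.22935 kg m^2.
Total I = 0.089989 + 0.22935 = 0.31934 kg m^2.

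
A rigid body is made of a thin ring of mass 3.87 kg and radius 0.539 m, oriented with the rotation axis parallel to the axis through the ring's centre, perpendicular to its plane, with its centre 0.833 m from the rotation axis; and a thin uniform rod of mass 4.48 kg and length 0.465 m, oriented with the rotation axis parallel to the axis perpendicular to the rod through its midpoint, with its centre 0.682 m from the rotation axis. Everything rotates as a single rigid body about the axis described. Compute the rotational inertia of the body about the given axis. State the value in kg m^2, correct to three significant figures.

Thin ring: I_cm = MR² = (3.87)(0.539)² = 1.1243 kg m^2; centre at d = 0.833 m, so the parallel axis theorem gives I = 1.1243 + (3.87)(0.833)² = 3.8097 kg m^2.
Thin rod: I_cm = (1/12)ML² = (1/12)(4.48)(0.465)² = 0.080724 kg m^2; centre at d = 0.682 m, so the parallel axis theorem gives I = 0.080724 + (4.48)(0.682)² = 2.1645 kg m^2.
Total I = 3.8097 + 2.1645 = 5.9741 kg m^2.

5.97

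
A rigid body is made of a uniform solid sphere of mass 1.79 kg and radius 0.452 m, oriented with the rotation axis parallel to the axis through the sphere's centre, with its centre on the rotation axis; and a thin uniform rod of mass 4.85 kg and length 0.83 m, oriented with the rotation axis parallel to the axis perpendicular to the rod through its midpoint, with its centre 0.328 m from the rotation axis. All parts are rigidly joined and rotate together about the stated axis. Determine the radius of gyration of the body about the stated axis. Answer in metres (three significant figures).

Solid sphere: I_cm = (2/5)MR² = (2/5)(1.79)(0.452)² = 0.14628 kg·m²; axis through the centre, so I = 0.14628 kg·m².
Thin rod: I_cm = (1/12)ML² = (1/12)(4.85)(0.83)² = 0.27843 kg·m²; centre at d = 0.328 m, so the parallel axis theorem gives I = 0.27843 + (4.85)(0.328)² = 0.80021 kg·m².
Total I = 0.94649 kg·m²; total mass M = 6.64 kg.
k = √(I/M) = √(0.94649/6.64) = 0.37755 m.

0.378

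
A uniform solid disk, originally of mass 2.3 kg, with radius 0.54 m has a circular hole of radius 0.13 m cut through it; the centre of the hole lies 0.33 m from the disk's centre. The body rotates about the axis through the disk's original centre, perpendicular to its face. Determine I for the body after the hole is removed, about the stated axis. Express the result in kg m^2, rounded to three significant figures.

Unpierced body about its centre: I₀ = (1/2)MR² = (1/2)(2.3)(0.54)² = 0.33534 kg m^2.
The removed disk has mass m = M·(r/R)² = (2.3)(0.13/0.54)² = 0.1333 kg (same uniform areal density).
Its moment of inertia about the rotation axis (parallel-axis theorem): I_hole = (1/2)mr² + md² = (1/2)(0.1333)(0.13)² + (0.1333)(0.33)² = 0.015643 kg m^2.
Treating the hole as negative mass, I = I₀ − I_hole = 0.33534 − 0.015643 = 0.3197 kg m^2.

0.320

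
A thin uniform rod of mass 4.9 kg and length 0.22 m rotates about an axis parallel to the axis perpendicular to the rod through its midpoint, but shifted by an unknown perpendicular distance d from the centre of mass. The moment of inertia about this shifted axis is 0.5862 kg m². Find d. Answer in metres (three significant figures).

About the centre-of-mass axis, I_cm = (1/12)ML² = (1/12)(4.9)(0.22)² = 0.019763 kg m².
Parallel axis theorem: I = I_cm + Md², so Md² = 0.5862 − 0.019763 = 0.56644 kg m².
d = √(0.56644 / 4.9) = 0.34 m.

0.340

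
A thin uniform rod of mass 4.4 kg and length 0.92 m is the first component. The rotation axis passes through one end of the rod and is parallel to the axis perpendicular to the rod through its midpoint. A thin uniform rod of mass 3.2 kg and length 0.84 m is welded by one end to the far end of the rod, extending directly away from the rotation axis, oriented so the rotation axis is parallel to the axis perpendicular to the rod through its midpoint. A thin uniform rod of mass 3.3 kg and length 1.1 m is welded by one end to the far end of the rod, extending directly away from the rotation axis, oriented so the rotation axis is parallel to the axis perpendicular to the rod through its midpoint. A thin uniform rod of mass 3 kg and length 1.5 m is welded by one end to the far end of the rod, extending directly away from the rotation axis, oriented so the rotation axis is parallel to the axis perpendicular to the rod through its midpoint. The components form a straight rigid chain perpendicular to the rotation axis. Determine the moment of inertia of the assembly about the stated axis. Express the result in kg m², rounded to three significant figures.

64.8

Thin rod: I_cm = (1/12)ML² = (1/12)(4.4)(0.92)² = 0.31035 kg m²; centre at d = 0.46 m, so the parallel axis theorem gives I = 0.31035 + (4.4)(0.46)² = 1.2414 kg m².
Thin rod: I_cm = (1/12)ML² = (1/12)(3.2)(0.84)² = 0.18816 kg m²; centre at d = 0.46 + 0.46 + 0.42 = 1.34 m, so the parallel axis theorem gives I = 0.18816 + (3.2)(1.34)² = 5.9341 kg m².
Thin rod: I_cm = (1/12)ML² = (1/12)(3.3)(1.1)² = 0.33275 kg m²; centre at d = 0.46 + 0.46 + 0.42 + 0.42 + 0.55 = 2.31 m, so the parallel axis theorem gives I = 0.33275 + (3.3)(2.31)² = 17.942 kg m².
Thin rod: I_cm = (1/12)ML² = (1/12)(3)(1.5)² = 0.5625 kg m²; centre at d = 0.46 + 0.46 + 0.42 + 0.42 + 0.55 + 0.55 + 0.75 = 3.61 m, so the parallel axis theorem gives I = 0.5625 + (3)(3.61)² = 39.659 kg m².
Total I = 1.2414 + 5.9341 + 17.942 + 39.659 = 64.776 kg m².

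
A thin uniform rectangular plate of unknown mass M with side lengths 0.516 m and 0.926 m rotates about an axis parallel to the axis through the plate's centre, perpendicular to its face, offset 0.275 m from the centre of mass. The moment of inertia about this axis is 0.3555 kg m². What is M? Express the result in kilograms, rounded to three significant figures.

I = I_cm + Md² = (1/12)M(a²+b²) + Md² = M·[0.0833333·[(0.516)² + (0.926)²] + (0.275)²] = M·0.16927.
So M = 0.3555 / 0.16927 = 2.1002 kg.

2.10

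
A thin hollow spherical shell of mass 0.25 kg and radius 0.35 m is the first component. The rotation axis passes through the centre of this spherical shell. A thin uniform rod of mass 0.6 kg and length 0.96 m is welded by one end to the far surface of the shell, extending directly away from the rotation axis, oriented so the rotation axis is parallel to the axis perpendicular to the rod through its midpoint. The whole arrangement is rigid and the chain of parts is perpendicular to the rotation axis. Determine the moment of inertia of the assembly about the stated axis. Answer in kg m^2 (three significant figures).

0.480

Spherical shell: I_cm = (2/3)MR² = (2/3)(0.25)(0.35)² = 0.020417 kg m^2; axis through the centre, so I = 0.020417 kg m^2.
Thin rod: I_cm = (1/12)ML² = (1/12)(0.6)(0.96)² = 0.04608 kg m^2; centre at d = 0.35 + 0.48 = 0.83 m, so I = I_cm + Md² gives I = 0.04608 + (0.6)(0.83)² = 0.45942 kg m^2.
Total I = 0.020417 + 0.45942 = 0.47984 kg m^2.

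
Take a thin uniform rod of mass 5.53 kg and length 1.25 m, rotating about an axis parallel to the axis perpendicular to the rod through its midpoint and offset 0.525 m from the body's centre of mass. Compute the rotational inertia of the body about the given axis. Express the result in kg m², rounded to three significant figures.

2.24

I_cm = (1/12)ML² = (1/12)(5.53)(1.25)² = 0.72005 kg m²; centre at d = 0.525 m, so the parallel axis theorem gives I = 0.72005 + (5.53)(0.525)² = 2.2443 kg m².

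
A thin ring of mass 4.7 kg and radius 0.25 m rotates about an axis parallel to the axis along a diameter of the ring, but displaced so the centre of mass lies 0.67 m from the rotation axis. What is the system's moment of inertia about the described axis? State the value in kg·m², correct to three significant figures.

I_cm = (1/2)MR² = (1/2)(4.7)(0.25)² = 0.14688 kg·m²; centre at d = 0.67 m, so I = I_cm + Md² gives I = 0.14688 + (4.7)(0.67)² = 2.2567 kg·m².

2.26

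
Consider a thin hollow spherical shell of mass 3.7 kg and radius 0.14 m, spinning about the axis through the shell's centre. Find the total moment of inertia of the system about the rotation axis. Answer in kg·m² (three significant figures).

I_cm = (2/3)MR² = (2/3)(3.7)(0.14)² = 0.048347 kg·m²; axis through the centre, so I = 0.048347 kg·m².

0.0483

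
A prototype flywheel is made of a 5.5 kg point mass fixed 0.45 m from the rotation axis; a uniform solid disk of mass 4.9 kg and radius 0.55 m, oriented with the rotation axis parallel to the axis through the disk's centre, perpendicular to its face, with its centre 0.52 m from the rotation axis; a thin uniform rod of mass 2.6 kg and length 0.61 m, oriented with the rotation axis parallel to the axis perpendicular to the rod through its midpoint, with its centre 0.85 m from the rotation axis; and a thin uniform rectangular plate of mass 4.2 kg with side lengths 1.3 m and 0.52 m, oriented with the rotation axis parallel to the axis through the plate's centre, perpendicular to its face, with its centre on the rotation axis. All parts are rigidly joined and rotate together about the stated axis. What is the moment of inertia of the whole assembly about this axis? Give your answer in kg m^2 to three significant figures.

Point mass: I_cm = 0; centre at d = 0.45 m, so the parallel axis theorem gives I = 0 + (5.5)(0.45)² = 1.1138 kg m^2.
Solid disk: I_cm = (1/2)MR² = (1/2)(4.9)(0.55)² = 0.74113 kg m^2; centre at d = 0.52 m, so the parallel axis theorem gives I = 0.74113 + (4.9)(0.52)² = 2.0661 kg m^2.
Thin rod: I_cm = (1/12)ML² = (1/12)(2.6)(0.61)² = 0.080622 kg m^2; centre at d = 0.85 m, so the parallel axis theorem gives I = 0.080622 + (2.6)(0.85)² = 1.9591 kg m^2.
Rectangular plate: I_cm = (1/12)M(a²+b²) = (1/12)(4.2)[(1.3)² + (0.52)²] = 0.68614 kg m^2; axis through the centre, so I = 0.68614 kg m^2.
Total I = 1.1138 + 2.0661 + 1.9591 + 0.68614 = 5.8251 kg m^2.

5.83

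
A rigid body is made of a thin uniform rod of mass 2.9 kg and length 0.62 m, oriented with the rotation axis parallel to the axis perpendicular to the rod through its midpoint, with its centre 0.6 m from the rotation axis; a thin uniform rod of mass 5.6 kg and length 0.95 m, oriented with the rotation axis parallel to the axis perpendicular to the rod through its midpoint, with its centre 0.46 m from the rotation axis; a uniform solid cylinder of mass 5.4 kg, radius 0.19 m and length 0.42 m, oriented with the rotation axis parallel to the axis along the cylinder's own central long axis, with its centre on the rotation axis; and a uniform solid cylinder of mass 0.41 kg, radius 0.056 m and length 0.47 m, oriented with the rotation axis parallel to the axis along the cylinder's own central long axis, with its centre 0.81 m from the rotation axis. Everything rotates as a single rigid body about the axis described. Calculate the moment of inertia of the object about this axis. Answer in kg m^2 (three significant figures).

3.11

Thin rod: I_cm = (1/12)ML² = (1/12)(2.9)(0.62)² = 0.092897 kg m^2; centre at d = 0.6 m, so the parallel axis theorem gives I = 0.092897 + (2.9)(0.6)² = 1.1369 kg m^2.
Thin rod: I_cm = (1/12)ML² = (1/12)(5.6)(0.95)² = 0.42117 kg m^2; centre at d = 0.46 m, so the parallel axis theorem gives I = 0.42117 + (5.6)(0.46)² = 1.6061 kg m^2.
Solid cylinder: I_cm = (1/2)MR² = (1/2)(5.4)(0.19)² = 0.09747 kg m^2; axis through the centre, so I = 0.09747 kg m^2.
Solid cylinder: I_cm = (1/2)MR² = (1/2)(0.41)(0.056)² = 0.00064288 kg m^2; centre at d = 0.81 m, so the parallel axis theorem gives I = 0.00064288 + (0.41)(0.81)² = 0.26964 kg m^2.
Total I = 1.1369 + 1.6061 + 0.09747 + 0.26964 = 3.1101 kg m^2.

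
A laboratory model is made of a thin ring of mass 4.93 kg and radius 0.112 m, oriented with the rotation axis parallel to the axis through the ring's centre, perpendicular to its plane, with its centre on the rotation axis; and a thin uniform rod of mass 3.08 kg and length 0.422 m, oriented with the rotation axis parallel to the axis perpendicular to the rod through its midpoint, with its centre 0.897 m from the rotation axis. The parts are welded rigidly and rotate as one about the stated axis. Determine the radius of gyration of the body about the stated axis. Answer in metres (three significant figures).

0.568

Thin ring: I_cm = MR² = (4.93)(0.112)² = 0.061842 kg m^2; axis through the centre, so I = 0.061842 kg m^2.
Thin rod: I_cm = (1/12)ML² = (1/12)(3.08)(0.422)² = 0.045708 kg m^2; centre at d = 0.897 m, so the parallel axis theorem gives I = 0.045708 + (3.08)(0.897)² = 2.5239 kg m^2.
Total I = 2.5857 kg m^2; total mass M = 8.01 kg.
k = √(I/M) = √(2.5857/8.01) = 0.56817 m.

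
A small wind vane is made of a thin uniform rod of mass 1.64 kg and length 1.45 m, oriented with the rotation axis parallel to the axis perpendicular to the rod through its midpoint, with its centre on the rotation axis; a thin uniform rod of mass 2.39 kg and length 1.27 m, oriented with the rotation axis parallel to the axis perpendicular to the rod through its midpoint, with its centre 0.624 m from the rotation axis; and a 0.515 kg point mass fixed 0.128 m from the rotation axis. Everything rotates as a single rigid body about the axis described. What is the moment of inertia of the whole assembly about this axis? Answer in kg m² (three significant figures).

1.55

Thin rod: I_cm = (1/12)ML² = (1/12)(1.64)(1.45)² = 0.28734 kg m²; axis through the centre, so I = 0.28734 kg m².
Thin rod: I_cm = (1/12)ML² = (1/12)(2.39)(1.27)² = 0.32124 kg m²; centre at d = 0.624 m, so I = I_cm + Md² gives I = 0.32124 + (2.39)(0.624)² = 1.2518 kg m².
Point mass: I_cm = 0; centre at d = 0.128 m, so I = I_cm + Md² gives I = 0 + (0.515)(0.128)² = 0.0084378 kg m².
Total I = 0.28734 + 1.2518 + 0.0084378 = 1.5476 kg m².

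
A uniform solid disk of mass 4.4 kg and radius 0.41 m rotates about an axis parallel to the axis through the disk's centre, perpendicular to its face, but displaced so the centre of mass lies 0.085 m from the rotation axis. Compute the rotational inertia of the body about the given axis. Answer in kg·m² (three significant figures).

0.402

I_cm = (1/2)MR² = (1/2)(4.4)(0.41)² = 0.36982 kg·m²; centre at d = 0.085 m, so I = I_cm + Md² gives I = 0.36982 + (4.4)(0.085)² = 0.40161 kg·m².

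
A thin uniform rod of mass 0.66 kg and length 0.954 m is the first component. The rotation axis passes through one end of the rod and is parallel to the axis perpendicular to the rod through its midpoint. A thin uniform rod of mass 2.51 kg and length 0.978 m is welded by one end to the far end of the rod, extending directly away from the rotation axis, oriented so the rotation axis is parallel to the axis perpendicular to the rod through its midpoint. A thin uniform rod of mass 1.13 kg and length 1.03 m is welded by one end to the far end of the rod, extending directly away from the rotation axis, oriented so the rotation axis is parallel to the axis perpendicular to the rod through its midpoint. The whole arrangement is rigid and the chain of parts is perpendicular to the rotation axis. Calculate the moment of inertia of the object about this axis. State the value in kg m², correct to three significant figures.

Thin rod: I_cm = (1/12)ML² = (1/12)(0.66)(0.954)² = 0.050056 kg m²; centre at d = 0.477 m, so I = I_cm + Md² gives I = 0.050056 + (0.66)(0.477)² = 0.20023 kg m².
Thin rod: I_cm = (1/12)ML² = (1/12)(2.51)(0.978)² = 0.20006 kg m²; centre at d = 0.477 + 0.477 + 0.489 = 1.443 m, so I = I_cm + Md² gives I = 0.20006 + (2.51)(1.443)² = 5.4265 kg m².
Thin rod: I_cm = (1/12)ML² = (1/12)(1.13)(1.03)² = 0.099901 kg m²; centre at d = 0.477 + 0.477 + 0.489 + 0.489 + 0.515 = 2.447 m, so I = I_cm + Md² gives I = 0.099901 + (1.13)(2.447)² = 6.8661 kg m².
Total I = 0.20023 + 5.4265 + 6.8661 = 12.493 kg m².

12.5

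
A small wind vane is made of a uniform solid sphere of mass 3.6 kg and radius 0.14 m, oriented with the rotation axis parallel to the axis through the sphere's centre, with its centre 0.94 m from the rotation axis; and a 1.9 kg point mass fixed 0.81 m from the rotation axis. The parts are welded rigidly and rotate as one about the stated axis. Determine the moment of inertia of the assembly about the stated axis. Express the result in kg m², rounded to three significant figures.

Solid sphere: I_cm = (2/5)MR² = (2/5)(3.6)(0.14)² = 0.028224 kg m²; centre at d = 0.94 m, so I = I_cm + Md² gives I = 0.028224 + (3.6)(0.94)² = 3.2092 kg m².
Point mass: I_cm = 0; centre at d = 0.81 m, so I = I_cm + Md² gives I = 0 + (1.9)(0.81)² = 1.2466 kg m².
Total I = 3.2092 + 1.2466 = 4.4558 kg m².

4.46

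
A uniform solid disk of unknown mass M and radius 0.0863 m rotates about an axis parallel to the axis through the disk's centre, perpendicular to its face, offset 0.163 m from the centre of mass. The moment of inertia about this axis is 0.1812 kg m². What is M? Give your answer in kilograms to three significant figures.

I = I_cm + Md² = (1/2)MR² + Md² = M·[0.5·(0.0863)² + (0.163)²] = M·0.030293.
So M = 0.1812 / 0.030293 = 5.9816 kg.

5.98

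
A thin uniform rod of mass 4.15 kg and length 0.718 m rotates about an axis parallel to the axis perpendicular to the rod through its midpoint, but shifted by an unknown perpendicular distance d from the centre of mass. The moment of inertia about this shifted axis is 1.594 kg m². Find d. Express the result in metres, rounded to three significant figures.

0.584

About the centre-of-mass axis, I_cm = (1/12)ML² = (1/12)(4.15)(0.718)² = 0.17829 kg m².
Parallel axis theorem: I = I_cm + Md², so Md² = 1.594 − 0.17829 = 1.4157 kg m².
d = √(1.4157 / 4.15) = 0.58407 m.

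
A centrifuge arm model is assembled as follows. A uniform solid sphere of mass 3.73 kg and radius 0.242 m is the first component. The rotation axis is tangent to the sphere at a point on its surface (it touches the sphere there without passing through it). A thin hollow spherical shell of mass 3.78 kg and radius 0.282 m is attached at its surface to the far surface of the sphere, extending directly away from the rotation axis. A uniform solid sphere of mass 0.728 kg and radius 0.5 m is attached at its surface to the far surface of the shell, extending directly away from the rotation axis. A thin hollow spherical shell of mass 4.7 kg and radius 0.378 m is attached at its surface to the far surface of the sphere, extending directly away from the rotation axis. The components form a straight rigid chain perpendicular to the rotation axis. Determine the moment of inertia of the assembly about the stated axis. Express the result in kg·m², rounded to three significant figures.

32.7

Solid sphere: I_cm = (2/5)MR² = (2/5)(3.73)(0.242)² = 0.087377 kg·m²; centre at d = 0.242 m, so the parallel axis theorem gives I = 0.087377 + (3.73)(0.242)² = 0.30582 kg·m².
Spherical shell: I_cm = (2/3)MR² = (2/3)(3.78)(0.282)² = 0.2004 kg·m²; centre at d = 0.242 + 0.242 + 0.282 = 0.766 m, so the parallel axis theorem gives I = 0.2004 + (3.78)(0.766)² = 2.4183 kg·m².
Solid sphere: I_cm = (2/5)MR² = (2/5)(0.728)(0.5)² = 0.0728 kg·m²; centre at d = 0.242 + 0.242 + 0.282 + 0.282 + 0.5 = 1.548 m, so the parallel axis theorem gives I = 0.0728 + (0.728)(1.548)² = 1.8173 kg·m².
Spherical shell: I_cm = (2/3)MR² = (2/3)(4.7)(0.378)² = 0.4477 kg·m²; centre at d = 0.242 + 0.242 + 0.282 + 0.282 + 0.5 + 0.5 + 0.378 = 2.426 m, so the parallel axis theorem gives I = 0.4477 + (4.7)(2.426)² = 28.109 kg·m².
Total I = 0.30582 + 2.4183 + 1.8173 + 28.109 = 32.651 kg·m².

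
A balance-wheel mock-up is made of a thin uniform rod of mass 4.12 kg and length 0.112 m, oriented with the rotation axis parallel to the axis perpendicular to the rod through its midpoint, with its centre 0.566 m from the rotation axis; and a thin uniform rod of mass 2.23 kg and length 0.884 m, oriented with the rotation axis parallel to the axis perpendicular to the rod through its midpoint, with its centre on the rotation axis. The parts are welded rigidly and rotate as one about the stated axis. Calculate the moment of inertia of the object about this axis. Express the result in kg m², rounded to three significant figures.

Thin rod: I_cm = (1/12)ML² = (1/12)(4.12)(0.112)² = 0.0043068 kg m²; centre at d = 0.566 m, so the parallel axis theorem gives I = 0.0043068 + (4.12)(0.566)² = 1.3242 kg m².
Thin rod: I_cm = (1/12)ML² = (1/12)(2.23)(0.884)² = 0.14522 kg m²; axis through the centre, so I = 0.14522 kg m².
Total I = 1.3242 + 0.14522 = 1.4694 kg m².

1.47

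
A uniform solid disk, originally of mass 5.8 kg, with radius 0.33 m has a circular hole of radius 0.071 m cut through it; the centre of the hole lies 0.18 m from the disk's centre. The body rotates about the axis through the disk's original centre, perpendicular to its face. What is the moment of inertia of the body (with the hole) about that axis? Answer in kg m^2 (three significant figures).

Unpierced body about its centre: I₀ = (1/2)MR² = (1/2)(5.8)(0.33)² = 0.31581 kg m^2.
The removed disk has mass m = M·(r/R)² = (5.8)(0.071/0.33)² = 0.26848 kg (same uniform areal density).
Its moment of inertia about the rotation axis (parallel-axis theorem): I_hole = (1/2)mr² + md² = (1/2)(0.26848)(0.071)² + (0.26848)(0.18)² = 0.0093756 kg m^2.
Treating the hole as negative mass, I = I₀ − I_hole = 0.31581 − 0.0093756 = 0.30643 kg m^2.

0.306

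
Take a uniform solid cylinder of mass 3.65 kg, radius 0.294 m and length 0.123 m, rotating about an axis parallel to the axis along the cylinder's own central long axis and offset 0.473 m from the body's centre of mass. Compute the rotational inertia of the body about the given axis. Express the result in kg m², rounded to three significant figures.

0.974

I_cm = (1/2)MR² = (1/2)(3.65)(0.294)² = 0.15775 kg m²; centre at d = 0.473 m, so the parallel axis theorem gives I = 0.15775 + (3.65)(0.473)² = 0.97436 kg m².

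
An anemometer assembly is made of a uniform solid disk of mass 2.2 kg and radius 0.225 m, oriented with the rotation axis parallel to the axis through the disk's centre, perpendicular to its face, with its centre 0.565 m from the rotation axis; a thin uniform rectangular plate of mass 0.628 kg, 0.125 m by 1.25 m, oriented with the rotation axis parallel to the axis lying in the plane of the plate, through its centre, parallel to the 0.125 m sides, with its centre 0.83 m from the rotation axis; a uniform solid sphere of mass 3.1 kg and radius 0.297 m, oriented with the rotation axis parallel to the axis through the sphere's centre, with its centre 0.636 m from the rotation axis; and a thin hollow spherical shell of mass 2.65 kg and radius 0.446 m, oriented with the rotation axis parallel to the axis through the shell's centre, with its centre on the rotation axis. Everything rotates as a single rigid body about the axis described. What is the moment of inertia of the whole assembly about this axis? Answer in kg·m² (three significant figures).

2.99

Solid disk: I_cm = (1/2)MR² = (1/2)(2.2)(0.225)² = 0.055688 kg·m²; centre at d = 0.565 m, so the parallel axis theorem gives I = 0.055688 + (2.2)(0.565)² = 0.75798 kg·m².
Rectangular plate: I_cm = (1/12)Mb² = (1/12)(0.628)(1.25)² = 0.081771 kg·m²; centre at d = 0.83 m, so the parallel axis theorem gives I = 0.081771 + (0.628)(0.83)² = 0.5144 kg·m².
Solid sphere: I_cm = (2/5)MR² = (2/5)(3.1)(0.297)² = 0.10938 kg·m²; centre at d = 0.636 m, so the parallel axis theorem gives I = 0.10938 + (3.1)(0.636)² = 1.3633 kg·m².
Spherical shell: I_cm = (2/3)MR² = (2/3)(2.65)(0.446)² = 0.35142 kg·m²; axis through the centre, so I = 0.35142 kg·m².
Total I = 0.75798 + 0.5144 + 1.3633 + 0.35142 = 2.9871 kg·m².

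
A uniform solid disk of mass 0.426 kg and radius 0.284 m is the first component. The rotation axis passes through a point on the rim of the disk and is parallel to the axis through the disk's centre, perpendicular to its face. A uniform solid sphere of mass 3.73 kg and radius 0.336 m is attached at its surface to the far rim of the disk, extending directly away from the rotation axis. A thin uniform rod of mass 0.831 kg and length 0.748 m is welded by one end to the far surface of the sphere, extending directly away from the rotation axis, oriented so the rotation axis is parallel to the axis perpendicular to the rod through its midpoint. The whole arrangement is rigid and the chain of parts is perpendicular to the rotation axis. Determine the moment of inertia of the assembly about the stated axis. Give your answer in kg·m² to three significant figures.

5.47

Solid disk: I_cm = (1/2)MR² = (1/2)(0.426)(0.284)² = 0.01718 kg·m²; centre at d = 0.284 m, so the parallel axis theorem gives I = 0.01718 + (0.426)(0.284)² = 0.051539 kg·m².
Solid sphere: I_cm = (2/5)MR² = (2/5)(3.73)(0.336)² = 0.16844 kg·m²; centre at d = 0.284 + 0.284 + 0.336 = 0.904 m, so the parallel axis theorem gives I = 0.16844 + (3.73)(0.904)² = 3.2167 kg·m².
Thin rod: I_cm = (1/12)ML² = (1/12)(0.831)(0.748)² = 0.038746 kg·m²; centre at d = 0.284 + 0.284 + 0.336 + 0.336 + 0.374 = 1.614 m, so the parallel axis theorem gives I = 0.038746 + (0.831)(1.614)² = 2.2035 kg·m².
Total I = 0.051539 + 3.2167 + 2.2035 = 5.4717 kg·m².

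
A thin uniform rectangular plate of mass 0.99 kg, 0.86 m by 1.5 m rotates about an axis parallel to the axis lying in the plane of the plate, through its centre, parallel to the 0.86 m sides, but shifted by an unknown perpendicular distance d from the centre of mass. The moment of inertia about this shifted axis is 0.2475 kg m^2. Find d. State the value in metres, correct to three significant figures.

0.250

About the centre-of-mass axis, I_cm = (1/12)Mb² = (1/12)(0.99)(1.5)² = 0.18562 kg m^2.
Parallel axis theorem: I = I_cm + Md², so Md² = 0.2475 − 0.18562 = 0.061875 kg m^2.
d = √(0.061875 / 0.99) = 0.25 m.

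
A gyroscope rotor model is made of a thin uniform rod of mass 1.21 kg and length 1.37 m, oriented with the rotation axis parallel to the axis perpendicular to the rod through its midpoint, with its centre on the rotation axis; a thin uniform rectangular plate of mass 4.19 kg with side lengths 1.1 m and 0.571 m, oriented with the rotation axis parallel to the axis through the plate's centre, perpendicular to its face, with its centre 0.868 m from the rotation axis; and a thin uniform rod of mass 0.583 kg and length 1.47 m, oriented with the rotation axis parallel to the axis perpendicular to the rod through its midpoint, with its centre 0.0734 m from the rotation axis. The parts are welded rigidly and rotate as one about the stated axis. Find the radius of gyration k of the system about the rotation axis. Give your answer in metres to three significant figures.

0.817

Thin rod: I_cm = (1/12)ML² = (1/12)(1.21)(1.37)² = 0.18925 kg m²; axis through the centre, so I = 0.18925 kg m².
Rectangular plate: I_cm = (1/12)M(a²+b²) = (1/12)(4.19)[(1.1)² + (0.571)²] = 0.53633 kg m²; centre at d = 0.868 m, so the parallel axis theorem gives I = 0.53633 + (4.19)(0.868)² = 3.6932 kg m².
Thin rod: I_cm = (1/12)ML² = (1/12)(0.583)(1.47)² = 0.10498 kg m²; centre at d = 0.0734 m, so the parallel axis theorem gives I = 0.10498 + (0.583)(0.0734)² = 0.10812 kg m².
Total I = 3.9906 kg m²; total mass M = 5.983 kg.
k = √(I/M) = √(3.9906/5.983) = 0.81669 m.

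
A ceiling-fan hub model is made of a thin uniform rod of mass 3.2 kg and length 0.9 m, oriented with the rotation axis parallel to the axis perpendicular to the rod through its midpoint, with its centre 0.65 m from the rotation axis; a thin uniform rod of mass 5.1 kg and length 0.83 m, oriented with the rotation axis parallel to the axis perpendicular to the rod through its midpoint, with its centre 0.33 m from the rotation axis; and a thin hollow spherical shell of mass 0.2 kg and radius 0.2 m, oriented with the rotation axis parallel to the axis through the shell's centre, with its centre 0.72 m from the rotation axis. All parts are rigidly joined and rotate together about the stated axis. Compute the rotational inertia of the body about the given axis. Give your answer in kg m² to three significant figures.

2.53

Thin rod: I_cm = (1/12)ML² = (1/12)(3.2)(0.9)² = 0.216 kg m²; centre at d = 0.65 m, so the parallel axis theorem gives I = 0.216 + (3.2)(0.65)² = 1.568 kg m².
Thin rod: I_cm = (1/12)ML² = (1/12)(5.1)(0.83)² = 0.29278 kg m²; centre at d = 0.33 m, so the parallel axis theorem gives I = 0.29278 + (5.1)(0.33)² = 0.84817 kg m².
Spherical shell: I_cm = (2/3)MR² = (2/3)(0.2)(0.2)² = 0.0053333 kg m²; centre at d = 0.72 m, so the parallel axis theorem gives I = 0.0053333 + (0.2)(0.72)² = 0.10901 kg m².
Total I = 1.568 + 0.84817 + 0.10901 = 2.5252 kg m².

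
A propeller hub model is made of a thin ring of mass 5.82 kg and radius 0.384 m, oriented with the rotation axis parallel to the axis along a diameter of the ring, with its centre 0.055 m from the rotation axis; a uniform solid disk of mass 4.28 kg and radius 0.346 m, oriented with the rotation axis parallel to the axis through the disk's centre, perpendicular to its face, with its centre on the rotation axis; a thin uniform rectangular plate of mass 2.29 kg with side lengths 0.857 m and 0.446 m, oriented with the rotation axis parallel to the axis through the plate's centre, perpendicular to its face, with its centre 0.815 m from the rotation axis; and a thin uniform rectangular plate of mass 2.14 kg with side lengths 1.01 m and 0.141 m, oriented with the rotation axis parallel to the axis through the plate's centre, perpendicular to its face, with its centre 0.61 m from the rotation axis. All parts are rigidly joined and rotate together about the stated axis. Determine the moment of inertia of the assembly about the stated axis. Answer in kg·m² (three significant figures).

Thin ring: I_cm = (1/2)MR² = (1/2)(5.82)(0.384)² = 0.4291 kg·m²; centre at d = 0.055 m, so the parallel axis theorem gives I = 0.4291 + (5.82)(0.055)² = 0.4467 kg·m².
Solid disk: I_cm = (1/2)MR² = (1/2)(4.28)(0.346)² = 0.25619 kg·m²; axis through the centre, so I = 0.25619 kg·m².
Rectangular plate: I_cm = (1/12)M(a²+b²) = (1/12)(2.29)[(0.857)² + (0.446)²] = 0.17812 kg·m²; centre at d = 0.815 m, so the parallel axis theorem gives I = 0.17812 + (2.29)(0.815)² = 1.6992 kg·m².
Rectangular plate: I_cm = (1/12)M(a²+b²) = (1/12)(2.14)[(1.01)² + (0.141)²] = 0.18546 kg·m²; centre at d = 0.61 m, so the parallel axis theorem gives I = 0.18546 + (2.14)(0.61)² = 0.98176 kg·m².
Total I = 0.4467 + 0.25619 + 1.6992 + 0.98176 = 3.3838 kg·m².

3.38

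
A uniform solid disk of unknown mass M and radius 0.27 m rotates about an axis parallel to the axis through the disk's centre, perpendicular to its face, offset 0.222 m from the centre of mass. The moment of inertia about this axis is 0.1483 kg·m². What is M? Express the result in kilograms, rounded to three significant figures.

1.73

I = I_cm + Md² = (1/2)MR² + Md² = M·[0.5·(0.27)² + (0.222)²] = M·0.085734.
So M = 0.1483 / 0.085734 = 1.7298 kg.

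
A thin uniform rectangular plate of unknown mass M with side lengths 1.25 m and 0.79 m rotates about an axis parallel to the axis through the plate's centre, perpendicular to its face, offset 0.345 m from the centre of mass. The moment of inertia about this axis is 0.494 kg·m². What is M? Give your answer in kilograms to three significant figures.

1.64

I = I_cm + Md² = (1/12)M(a²+b²) + Md² = M·[0.0833333·[(1.25)² + (0.79)²] + (0.345)²] = M·0.30124.
So M = 0.494 / 0.30124 = 1.6399 kg.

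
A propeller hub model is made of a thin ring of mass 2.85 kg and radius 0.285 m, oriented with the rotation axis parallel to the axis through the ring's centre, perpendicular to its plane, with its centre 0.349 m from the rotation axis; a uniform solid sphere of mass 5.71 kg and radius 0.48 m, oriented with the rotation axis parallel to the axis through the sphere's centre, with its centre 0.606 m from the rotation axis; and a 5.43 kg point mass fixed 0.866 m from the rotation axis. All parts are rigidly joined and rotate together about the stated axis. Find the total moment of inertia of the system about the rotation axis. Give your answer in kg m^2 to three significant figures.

Thin ring: I_cm = MR² = (2.85)(0.285)² = 0.23149 kg m^2; centre at d = 0.349 m, so the parallel axis theorem gives I = 0.23149 + (2.85)(0.349)² = 0.57862 kg m^2.
Solid sphere: I_cm = (2/5)MR² = (2/5)(5.71)(0.48)² = 0.52623 kg m^2; centre at d = 0.606 m, so the parallel axis theorem gives I = 0.52623 + (5.71)(0.606)² = 2.6232 kg m^2.
Point mass: I_cm = 0; centre at d = 0.866 m, so the parallel axis theorem gives I = 0 + (5.43)(0.866)² = 4.0723 kg m^2.
Total I = 0.57862 + 2.6232 + 4.0723 = 7.274 kg m^2.

7.27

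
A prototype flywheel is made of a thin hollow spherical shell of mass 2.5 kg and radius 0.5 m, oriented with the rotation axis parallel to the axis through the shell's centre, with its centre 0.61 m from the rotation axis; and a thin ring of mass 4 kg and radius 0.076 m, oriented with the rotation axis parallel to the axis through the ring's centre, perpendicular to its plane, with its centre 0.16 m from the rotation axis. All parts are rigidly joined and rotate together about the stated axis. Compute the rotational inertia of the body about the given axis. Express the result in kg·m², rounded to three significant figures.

1.47

Spherical shell: I_cm = (2/3)MR² = (2/3)(2.5)(0.5)² = 0.41667 kg·m²; centre at d = 0.61 m, so the parallel axis theorem gives I = 0.41667 + (2.5)(0.61)² = 1.3469 kg·m².
Thin ring: I_cm = MR² = (4)(0.076)² = 0.023104 kg·m²; centre at d = 0.16 m, so the parallel axis theorem gives I = 0.023104 + (4)(0.16)² = 0.1255 kg·m².
Total I = 1.3469 + 0.1255 = 1.4724 kg·m².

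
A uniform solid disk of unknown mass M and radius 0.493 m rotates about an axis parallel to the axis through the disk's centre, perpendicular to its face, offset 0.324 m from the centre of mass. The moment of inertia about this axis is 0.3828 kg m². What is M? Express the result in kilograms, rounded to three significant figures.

I = I_cm + Md² = (1/2)MR² + Md² = M·[0.5·(0.493)² + (0.324)²] = M·0.2265.
So M = 0.3828 / 0.2265 = 1.6901 kg.

1.69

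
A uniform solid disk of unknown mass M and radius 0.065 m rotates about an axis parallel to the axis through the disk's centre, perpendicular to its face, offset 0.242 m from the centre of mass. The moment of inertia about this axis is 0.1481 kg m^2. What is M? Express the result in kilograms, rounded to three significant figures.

2.44

I = I_cm + Md² = (1/2)MR² + Md² = M·[0.5·(0.065)² + (0.242)²] = M·0.060677.
So M = 0.1481 / 0.060677 = 2.4408 kg.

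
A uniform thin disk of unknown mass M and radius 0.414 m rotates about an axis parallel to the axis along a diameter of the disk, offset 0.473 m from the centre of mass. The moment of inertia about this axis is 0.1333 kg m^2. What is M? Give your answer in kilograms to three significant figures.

0.500

I = I_cm + Md² = (1/4)MR² + Md² = M·[0.25·(0.414)² + (0.473)²] = M·0.26658.
So M = 0.1333 / 0.26658 = 0.50004 kg.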